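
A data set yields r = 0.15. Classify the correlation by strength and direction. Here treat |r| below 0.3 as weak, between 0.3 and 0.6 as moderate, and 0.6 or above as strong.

weak positive

r = 0.15 > 0 so the relationship is positive.
|r| = 0.15, which falls in the weak range.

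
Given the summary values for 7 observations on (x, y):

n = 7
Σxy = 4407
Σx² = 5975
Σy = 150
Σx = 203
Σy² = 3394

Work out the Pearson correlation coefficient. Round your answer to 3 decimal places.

0.453

r = (nΣxy − ΣxΣy) / √[(nΣx² − (Σx)²)(nΣy² − (Σy)²)]
Numerator: 7×4407 − 203×150 = 399
Denominator: √[(41825 − 41209)(23758 − 22500)] = √[616 × 1258] = 880.2999
r = 399 / 880.2999 ≈ 0.453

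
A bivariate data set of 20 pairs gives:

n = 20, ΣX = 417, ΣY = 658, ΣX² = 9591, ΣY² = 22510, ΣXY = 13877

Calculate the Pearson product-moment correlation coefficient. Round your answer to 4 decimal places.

r = (nΣXY − ΣXΣY) / √[(nΣX² − (ΣX)²)(nΣY² − (ΣY)²)]
Numerator: 20×13877 − 417×658 = 3154
Denominator: √[(191820 − 173889)(450200 − 432964)] = √[17931 × 17236] = 17580.0659
r = 3154 / 17580.0659 ≈ 0.1794

0.1794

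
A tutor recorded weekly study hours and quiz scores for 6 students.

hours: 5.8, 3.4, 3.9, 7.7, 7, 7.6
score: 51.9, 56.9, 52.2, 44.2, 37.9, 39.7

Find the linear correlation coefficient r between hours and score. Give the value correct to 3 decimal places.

n = 6, Σx = 35.4, Σy = 282.8, Σx² = 226.46, Σy² = 13622.2, Σxy = 1605.42
nΣxy − ΣxΣy = 9632.52 − 10011.12 = -378.6
nΣx² − (Σx)² = 1358.76 − 1253.16 = 105.6; nΣy² − (Σy)² = 81733.2 − 79975.84 = 1757.36
r = -378.6 / √(105.6 × 1757.36) = -378.6 / 430.7867 ≈ -0.879

-0.879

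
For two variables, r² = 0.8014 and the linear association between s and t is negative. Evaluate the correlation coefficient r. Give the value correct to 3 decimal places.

|r| = √0.8014 = 0.895
The association is negative, so r = −0.895.

-0.895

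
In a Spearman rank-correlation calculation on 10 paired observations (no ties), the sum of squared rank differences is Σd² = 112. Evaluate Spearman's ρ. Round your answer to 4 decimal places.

ρ = 1 − 6Σd² / [n(n²−1)] = 1 − 6×112 / (10×99)
  = 1 − 672/990 = 1 − 0.67879 ≈ 0.3212

0.3212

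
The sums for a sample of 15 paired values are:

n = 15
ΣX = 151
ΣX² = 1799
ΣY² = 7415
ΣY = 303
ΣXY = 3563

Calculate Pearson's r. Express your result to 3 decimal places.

r = (nΣXY − ΣXΣY) / √[(nΣX² − (ΣX)²)(nΣY² − (ΣY)²)]
Numerator: 15×3563 − 151×303 = 7692
Denominator: √[(26985 − 22801)(111225 − 91809)] = √[4184 × 19416] = 9013.1318
r = 7692 / 9013.1318 ≈ 0.853

0.853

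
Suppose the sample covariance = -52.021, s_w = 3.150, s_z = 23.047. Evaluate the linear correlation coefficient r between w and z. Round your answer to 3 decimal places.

r = Cov(w,z) / (s_w · s_z) = -52.021 / (3.150 × 23.047)
  = -52.021 / 72.5981 ≈ -0.717

-0.717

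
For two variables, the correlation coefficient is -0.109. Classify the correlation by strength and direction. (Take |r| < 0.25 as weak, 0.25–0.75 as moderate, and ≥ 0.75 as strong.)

weak negative

r = -0.109 < 0 so the relationship is negative.
|r| = 0.109, which falls in the weak range.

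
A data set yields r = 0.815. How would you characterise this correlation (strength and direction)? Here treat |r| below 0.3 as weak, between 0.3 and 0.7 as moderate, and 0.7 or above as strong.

strong positive

r = 0.815 > 0 so the relationship is positive.
|r| = 0.815, which falls in the strong range.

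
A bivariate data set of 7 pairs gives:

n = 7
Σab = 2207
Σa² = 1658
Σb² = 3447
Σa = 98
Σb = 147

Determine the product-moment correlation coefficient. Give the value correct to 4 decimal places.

r = (nΣab − ΣaΣb) / √[(nΣa² − (Σa)²)(nΣb² − (Σb)²)]
Numerator: 7×2207 − 98×147 = 1043
Denominator: √[(11606 − 9604)(24129 − 21609)] = √[2002 × 2520] = 2246.1166
r = 1043 / 2246.1166 ≈ 0.4644

0.4644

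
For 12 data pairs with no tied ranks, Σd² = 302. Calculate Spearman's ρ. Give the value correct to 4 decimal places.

ρ = 1 − 6Σd² / [n(n²−1)] = 1 − 6×302 / (12×143)
  = 1 − 1812/1716 = 1 − 1.05594 ≈ -0.0559

-0.0559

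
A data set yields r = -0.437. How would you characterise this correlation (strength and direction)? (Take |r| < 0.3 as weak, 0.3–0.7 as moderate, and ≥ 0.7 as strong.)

moderate negative

r = -0.437 < 0 so the relationship is negative.
|r| = 0.437, which falls in the moderate range.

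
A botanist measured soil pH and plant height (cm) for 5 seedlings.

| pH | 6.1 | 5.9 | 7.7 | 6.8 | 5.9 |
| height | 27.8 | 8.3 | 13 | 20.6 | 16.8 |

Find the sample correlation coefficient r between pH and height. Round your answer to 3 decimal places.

-0.116

n = 5, Σx = 32.4, Σy = 86.5, Σx² = 212.36, Σy² = 1717.33, Σxy = 557.85
nΣxy − ΣxΣy = 2789.25 − 2802.6 = -13.35
nΣx² − (Σx)² = 1061.8 − 1049.76 = 12.04; nΣy² − (Σy)² = 8586.65 − 7482.25 = 1104.4
r = -13.35 / √(12.04 × 1104.4) = -13.35 / 115.3125 ≈ -0.116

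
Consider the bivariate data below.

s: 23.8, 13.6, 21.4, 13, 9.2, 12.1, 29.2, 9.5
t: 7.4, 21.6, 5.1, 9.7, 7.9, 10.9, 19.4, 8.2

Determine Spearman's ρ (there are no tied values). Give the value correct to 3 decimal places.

0.071

Rank s: 7, 5, 6, 4, 1, 3, 8, 2
Rank t: 2, 8, 1, 5, 3, 6, 7, 4
d = rank(s) − rank(t): 5, -3, 5, -1, -2, -3, 1, -2; Σd² = 78
ρ = 1 − 6Σd² / [n(n²−1)] = 1 − 6×78 / (8×63) = 1 − 468/504 ≈ 0.071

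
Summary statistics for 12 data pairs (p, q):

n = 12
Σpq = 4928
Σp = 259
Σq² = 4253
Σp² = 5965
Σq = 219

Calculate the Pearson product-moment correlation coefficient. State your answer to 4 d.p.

0.6493

r = (nΣpq − ΣpΣq) / √[(nΣp² − (Σp)²)(nΣq² − (Σq)²)]
Numerator: 12×4928 − 259×219 = 2415
Denominator: √[(71580 − 67081)(51036 − 47961)] = √[4499 × 3075] = 3719.4657
r = 2415 / 3719.4657 ≈ 0.6493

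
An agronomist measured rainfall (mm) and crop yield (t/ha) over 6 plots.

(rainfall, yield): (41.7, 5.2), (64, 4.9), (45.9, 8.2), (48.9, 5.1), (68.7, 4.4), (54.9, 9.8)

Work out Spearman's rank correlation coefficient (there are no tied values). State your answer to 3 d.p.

-0.600

Rank rainfall: 1, 5, 2, 3, 6, 4
Rank yield: 4, 2, 5, 3, 1, 6
d = rank(rainfall) − rank(yield): -3, 3, -3, 0, 5, -2; Σd² = 56
ρ = 1 − 6Σd² / [n(n²−1)] = 1 − 6×56 / (6×35) = 1 − 336/210 ≈ -0.600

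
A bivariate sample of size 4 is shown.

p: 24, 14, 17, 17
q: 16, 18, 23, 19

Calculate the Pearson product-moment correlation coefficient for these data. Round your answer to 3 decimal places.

-0.480

n = 4, Σp = 72, Σq = 76, Σp² = 1350, Σq² = 1470, Σpq = 1350
nΣpq − ΣpΣq = 5400 − 5472 = -72
nΣp² − (Σp)² = 5400 − 5184 = 216; nΣq² − (Σq)² = 5880 − 5776 = 104
r = -72 / √(216 × 104) = -72 / 149.8800 ≈ -0.480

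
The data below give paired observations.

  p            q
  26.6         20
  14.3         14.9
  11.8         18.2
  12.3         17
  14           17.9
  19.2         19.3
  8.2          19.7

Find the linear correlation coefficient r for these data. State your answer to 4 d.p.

n = 7, Σp = 106.4, Σq = 127, Σp² = 1834.46, Σq² = 2323.24, Σpq = 1951.63
nΣpq − ΣpΣq = 13661.41 − 13512.8 = 148.61
nΣp² − (Σp)² = 12841.22 − 11320.96 = 1520.26; nΣq² − (Σq)² = 16262.68 − 16129 = 133.68
r = 148.61 / √(1520.26 × 133.68) = 148.61 / 450.8086 ≈ 0.3297

0.3297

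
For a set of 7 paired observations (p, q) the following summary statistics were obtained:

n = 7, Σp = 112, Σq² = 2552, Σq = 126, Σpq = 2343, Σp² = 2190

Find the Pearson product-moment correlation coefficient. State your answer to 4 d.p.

0.9726

r = (nΣpq − ΣpΣq) / √[(nΣp² − (Σp)²)(nΣq² − (Σq)²)]
Numerator: 7×2343 − 112×126 = 2289
Denominator: √[(15330 − 12544)(17864 − 15876)] = √[2786 × 1988] = 2353.4162
r = 2289 / 2353.4162 ≈ 0.9726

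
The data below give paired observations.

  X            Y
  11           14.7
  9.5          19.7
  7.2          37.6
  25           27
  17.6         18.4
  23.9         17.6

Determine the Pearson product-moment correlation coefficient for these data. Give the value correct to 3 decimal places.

-0.250

n = 6, ΣX = 94.2, ΣY = 135, ΣX² = 1769.06, ΣY² = 3395.26, ΣXY = 2039.05
nΣXY − ΣXΣY = 12234.3 − 12717 = -482.7
nΣX² − (ΣX)² = 10614.36 − 8873.64 = 1740.72; nΣY² − (ΣY)² = 20371.56 − 18225 = 2146.56
r = -482.7 / √(1740.72 × 2146.56) = -482.7 / 1933.0183 ≈ -0.250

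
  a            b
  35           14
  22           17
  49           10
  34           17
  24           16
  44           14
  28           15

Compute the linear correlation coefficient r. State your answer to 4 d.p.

-0.8233

n = 7, Σa = 236, Σb = 103, Σa² = 8562, Σb² = 1551, Σab = 3352
nΣab − ΣaΣb = 23464 − 24308 = -844
nΣa² − (Σa)² = 59934 − 55696 = 4238; nΣb² − (Σb)² = 10857 − 10609 = 248
r = -844 / √(4238 × 248) = -844 / 1025.1946 ≈ -0.8233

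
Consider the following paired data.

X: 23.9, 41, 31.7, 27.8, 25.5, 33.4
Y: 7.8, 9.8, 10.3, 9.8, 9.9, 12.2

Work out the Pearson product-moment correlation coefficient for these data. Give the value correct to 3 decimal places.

0.460

n = 6, ΣX = 183.3, ΣY = 59.8, ΣX² = 5795.75, ΣY² = 605.86, ΣXY = 1847.1
nΣXY − ΣXΣY = 11082.6 − 10961.34 = 121.26
nΣX² − (ΣX)² = 34774.5 − 33598.89 = 1175.61; nΣY² − (ΣY)² = 3635.16 − 3576.04 = 59.12
r = 121.26 / √(1175.61 × 59.12) = 121.26 / 263.6324 ≈ 0.460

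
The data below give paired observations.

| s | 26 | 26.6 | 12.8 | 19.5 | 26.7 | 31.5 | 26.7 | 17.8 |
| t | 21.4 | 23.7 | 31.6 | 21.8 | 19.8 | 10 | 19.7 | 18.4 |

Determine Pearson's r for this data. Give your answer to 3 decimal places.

-0.733

n = 8, Σs = 187.6, Σt = 166.4, Σs² = 4662.52, Σt² = 3712.14, Σst = 3713.57
nΣst − ΣsΣt = 29708.56 − 31216.64 = -1508.08
nΣs² − (Σs)² = 37300.16 − 35193.76 = 2106.4; nΣt² − (Σt)² = 29697.12 − 27688.96 = 2008.16
r = -1508.08 / √(2106.4 × 2008.16) = -1508.08 / 2056.6935 ≈ -0.733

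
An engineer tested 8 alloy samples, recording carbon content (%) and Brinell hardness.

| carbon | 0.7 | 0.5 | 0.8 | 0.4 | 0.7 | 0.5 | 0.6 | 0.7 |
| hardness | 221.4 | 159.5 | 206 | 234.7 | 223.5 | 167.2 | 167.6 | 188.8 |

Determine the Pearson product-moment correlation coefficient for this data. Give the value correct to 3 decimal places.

0.192

n = 8, Σx = 4.9, Σy = 1568.7, Σx² = 3.13, Σy² = 313621.59, Σxy = 966.18
nΣxy − ΣxΣy = 7729.44 − 7686.63 = 42.81
nΣx² − (Σx)² = 25.04 − 24.01 = 1.03; nΣy² − (Σy)² = 2508972.72 − 2460819.69 = 48153.03
r = 42.81 / √(1.03 × 48153.03) = 42.81 / 222.7052 ≈ 0.192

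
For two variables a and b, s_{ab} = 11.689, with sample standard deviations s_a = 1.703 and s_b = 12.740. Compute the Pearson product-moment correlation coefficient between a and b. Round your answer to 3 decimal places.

r = Cov(a,b) / (s_a · s_b) = 11.689 / (1.703 × 12.740)
  = 11.689 / 21.6962 ≈ 0.539

0.539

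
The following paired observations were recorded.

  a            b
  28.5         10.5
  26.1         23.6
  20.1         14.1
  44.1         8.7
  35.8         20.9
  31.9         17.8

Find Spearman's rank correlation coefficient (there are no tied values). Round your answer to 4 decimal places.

Rank a: 3, 2, 1, 6, 5, 4
Rank b: 2, 6, 3, 1, 5, 4
d = rank(a) − rank(b): 1, -4, -2, 5, 0, 0; Σd² = 46
ρ = 1 − 6Σd² / [n(n²−1)] = 1 − 6×46 / (6×35) = 1 − 276/210 ≈ -0.3143

-0.3143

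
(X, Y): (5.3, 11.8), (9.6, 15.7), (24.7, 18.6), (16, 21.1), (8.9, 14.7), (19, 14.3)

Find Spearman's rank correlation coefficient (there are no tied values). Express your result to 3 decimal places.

Rank X: 1, 3, 6, 4, 2, 5
Rank Y: 1, 4, 5, 6, 3, 2
d = rank(X) − rank(Y): 0, -1, 1, -2, -1, 3; Σd² = 16
ρ = 1 − 6Σd² / [n(n²−1)] = 1 − 6×16 / (6×35) = 1 − 96/210 ≈ 0.543

0.543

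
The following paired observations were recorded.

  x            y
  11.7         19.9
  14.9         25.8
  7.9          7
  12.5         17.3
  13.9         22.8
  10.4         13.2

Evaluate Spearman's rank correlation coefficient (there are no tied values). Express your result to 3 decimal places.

0.943

Rank x: 3, 6, 1, 4, 5, 2
Rank y: 4, 6, 1, 3, 5, 2
d = rank(x) − rank(y): -1, 0, 0, 1, 0, 0; Σd² = 2
ρ = 1 − 6Σd² / [n(n²−1)] = 1 − 6×2 / (6×35) = 1 − 12/210 ≈ 0.943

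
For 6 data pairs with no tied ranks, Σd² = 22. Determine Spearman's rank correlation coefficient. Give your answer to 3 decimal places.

0.371

ρ = 1 − 6Σd² / [n(n²−1)] = 1 − 6×22 / (6×35)
  = 1 − 132/210 = 1 − 0.6286 ≈ 0.371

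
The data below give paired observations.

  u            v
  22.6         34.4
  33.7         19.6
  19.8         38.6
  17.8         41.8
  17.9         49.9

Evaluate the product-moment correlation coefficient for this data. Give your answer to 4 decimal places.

n = 5, Σu = 111.8, Σv = 184.3, Σu² = 2675.74, Σv² = 7294.73, Σuv = 3839.49
nΣuv − ΣuΣv = 19197.45 − 20604.74 = -1407.29
nΣu² − (Σu)² = 13378.7 − 12499.24 = 879.46; nΣv² − (Σv)² = 36473.65 − 33966.49 = 2507.16
r = -1407.29 / √(879.46 × 2507.16) = -1407.29 / 1484.9064 ≈ -0.9477

-0.9477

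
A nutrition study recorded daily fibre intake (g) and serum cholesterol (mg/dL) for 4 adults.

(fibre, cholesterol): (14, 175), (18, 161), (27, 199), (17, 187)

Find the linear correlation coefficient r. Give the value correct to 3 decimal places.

n = 4, Σx = 76, Σy = 722, Σx² = 1538, Σy² = 131116, Σxy = 13900
nΣxy − ΣxΣy = 55600 − 54872 = 728
nΣx² − (Σx)² = 6152 − 5776 = 376; nΣy² − (Σy)² = 524464 − 521284 = 3180
r = 728 / √(376 × 3180) = 728 / 1093.4715 ≈ 0.666

0.666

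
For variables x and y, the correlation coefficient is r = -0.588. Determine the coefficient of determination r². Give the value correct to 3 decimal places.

0.346

r² = (-0.588)² = 0.346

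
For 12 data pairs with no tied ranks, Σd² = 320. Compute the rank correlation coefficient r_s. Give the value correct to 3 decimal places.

-0.119

ρ = 1 − 6Σd² / [n(n²−1)] = 1 − 6×320 / (12×143)
  = 1 − 1920/1716 = 1 − 1.1189 ≈ -0.119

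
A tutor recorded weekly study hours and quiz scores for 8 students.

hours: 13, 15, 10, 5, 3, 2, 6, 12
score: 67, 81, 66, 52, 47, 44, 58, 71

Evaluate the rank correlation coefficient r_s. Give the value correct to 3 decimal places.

0.976

Rank hours: 7, 8, 5, 3, 2, 1, 4, 6
Rank score: 6, 8, 5, 3, 2, 1, 4, 7
d = rank(hours) − rank(score): 1, 0, 0, 0, 0, 0, 0, -1; Σd² = 2
ρ = 1 − 6Σd² / [n(n²−1)] = 1 − 6×2 / (8×63) = 1 − 12/504 ≈ 0.976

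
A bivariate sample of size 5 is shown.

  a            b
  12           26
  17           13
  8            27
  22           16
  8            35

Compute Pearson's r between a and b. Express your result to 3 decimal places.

-0.864

n = 5, Σa = 67, Σb = 117, Σa² = 1045, Σb² = 3055, Σab = 1381
nΣab − ΣaΣb = 6905 − 7839 = -934
nΣa² − (Σa)² = 5225 − 4489 = 736; nΣb² − (Σb)² = 15275 − 13689 = 1586
r = -934 / √(736 × 1586) = -934 / 1080.4147 ≈ -0.864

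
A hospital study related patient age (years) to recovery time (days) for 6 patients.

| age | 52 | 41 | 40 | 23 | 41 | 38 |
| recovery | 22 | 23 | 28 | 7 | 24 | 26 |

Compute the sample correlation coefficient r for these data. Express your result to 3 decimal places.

0.710

n = 6, Σx = 235, Σy = 130, Σx² = 9639, Σy² = 3098, Σxy = 5340
nΣxy − ΣxΣy = 32040 − 30550 = 1490
nΣx² − (Σx)² = 57834 − 55225 = 2609; nΣy² − (Σy)² = 18588 − 16900 = 1688
r = 1490 / √(2609 × 1688) = 1490 / 2098.5690 ≈ 0.710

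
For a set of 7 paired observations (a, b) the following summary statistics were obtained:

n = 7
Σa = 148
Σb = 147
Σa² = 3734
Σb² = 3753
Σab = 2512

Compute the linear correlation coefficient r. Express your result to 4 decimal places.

r = (nΣab − ΣaΣb) / √[(nΣa² − (Σa)²)(nΣb² − (Σb)²)]
Numerator: 7×2512 − 148×147 = -4172
Denominator: √[(26138 − 21904)(26271 − 21609)] = √[4234 × 4662] = 4442.8491
r = -4172 / 4442.8491 ≈ -0.9390

-0.9390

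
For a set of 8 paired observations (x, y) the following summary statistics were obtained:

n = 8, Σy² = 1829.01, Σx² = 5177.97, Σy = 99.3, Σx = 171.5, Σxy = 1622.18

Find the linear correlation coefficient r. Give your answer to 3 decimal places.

-0.535

r = (nΣxy − ΣxΣy) / √[(nΣx² − (Σx)²)(nΣy² − (Σy)²)]
Numerator: 8×1622.18 − 171.5×99.3 = -4052.51
Denominator: √[(41423.76 − 29412.25)(14632.08 − 9860.49)] = √[12011.51 × 4771.59] = 7570.6011
r = -4052.51 / 7570.6011 ≈ -0.535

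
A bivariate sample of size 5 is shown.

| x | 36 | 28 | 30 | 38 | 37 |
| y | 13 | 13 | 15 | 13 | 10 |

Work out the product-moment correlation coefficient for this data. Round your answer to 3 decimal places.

n = 5, Σx = 169, Σy = 64, Σx² = 5793, Σy² = 832, Σxy = 2146
nΣxy − ΣxΣy = 10730 − 10816 = -86
nΣx² − (Σx)² = 28965 − 28561 = 404; nΣy² − (Σy)² = 4160 − 4096 = 64
r = -86 / √(404 × 64) = -86 / 160.7980 ≈ -0.535

-0.535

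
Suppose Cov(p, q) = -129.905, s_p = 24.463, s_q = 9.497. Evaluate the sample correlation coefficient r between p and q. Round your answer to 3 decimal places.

r = Cov(p,q) / (s_p · s_q) = -129.905 / (24.463 × 9.497)
  = -129.905 / 232.3251 ≈ -0.559

-0.559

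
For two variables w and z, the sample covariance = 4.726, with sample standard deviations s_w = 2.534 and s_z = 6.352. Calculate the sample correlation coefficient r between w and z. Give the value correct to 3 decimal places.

r = Cov(w,z) / (s_w · s_z) = 4.726 / (2.534 × 6.352)
  = 4.726 / 16.0960 ≈ 0.294

0.294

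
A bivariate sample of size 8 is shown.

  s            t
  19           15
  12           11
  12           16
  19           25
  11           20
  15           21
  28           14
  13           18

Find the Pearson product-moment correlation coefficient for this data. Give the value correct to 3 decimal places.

n = 8, Σs = 129, Σt = 140, Σs² = 2309, Σt² = 2588, Σst = 2245
nΣst − ΣsΣt = 17960 − 18060 = -100
nΣs² − (Σs)² = 18472 − 16641 = 1831; nΣt² − (Σt)² = 20704 − 19600 = 1104
r = -100 / √(1831 × 1104) = -100 / 1421.7679 ≈ -0.070

-0.070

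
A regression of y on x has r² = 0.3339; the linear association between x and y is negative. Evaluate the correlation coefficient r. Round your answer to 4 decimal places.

-0.5778

|r| = √0.3339 = 0.5778
The association is negative, so r = −0.5778.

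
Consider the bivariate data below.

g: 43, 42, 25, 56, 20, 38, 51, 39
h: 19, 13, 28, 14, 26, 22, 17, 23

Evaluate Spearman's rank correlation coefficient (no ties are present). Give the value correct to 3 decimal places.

Rank g: 6, 5, 2, 8, 1, 3, 7, 4
Rank h: 4, 1, 8, 2, 7, 5, 3, 6
d = rank(g) − rank(h): 2, 4, -6, 6, -6, -2, 4, -2; Σd² = 152
ρ = 1 − 6Σd² / [n(n²−1)] = 1 − 6×152 / (8×63) = 1 − 912/504 ≈ -0.810

-0.810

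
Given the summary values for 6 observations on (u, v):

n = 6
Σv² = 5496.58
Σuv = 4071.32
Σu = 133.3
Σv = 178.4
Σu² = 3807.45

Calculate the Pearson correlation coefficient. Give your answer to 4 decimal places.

r = (nΣuv − ΣuΣv) / √[(nΣu² − (Σu)²)(nΣv² − (Σv)²)]
Numerator: 6×4071.32 − 133.3×178.4 = 647.2
Denominator: √[(22844.7 − 17768.89)(32979.48 − 31826.56)] = √[5075.81 × 1152.92] = 2419.0913
r = 647.2 / 2419.0913 ≈ 0.2675

0.2675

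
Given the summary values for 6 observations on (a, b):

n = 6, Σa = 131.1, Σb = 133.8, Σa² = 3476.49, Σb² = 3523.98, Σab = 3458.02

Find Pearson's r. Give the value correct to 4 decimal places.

0.9296

r = (nΣab − ΣaΣb) / √[(nΣa² − (Σa)²)(nΣb² − (Σb)²)]
Numerator: 6×3458.02 − 131.1×133.8 = 3206.94
Denominator: √[(20858.94 − 17187.21)(21143.88 − 17902.44)] = √[3671.73 × 3241.44] = 3449.8830
r = 3206.94 / 3449.8830 ≈ 0.9296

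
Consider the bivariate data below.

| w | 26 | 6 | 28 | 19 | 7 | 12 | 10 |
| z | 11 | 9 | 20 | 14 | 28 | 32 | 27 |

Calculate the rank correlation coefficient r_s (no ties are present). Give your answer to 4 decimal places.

-0.0357

Rank w: 6, 1, 7, 5, 2, 4, 3
Rank z: 2, 1, 4, 3, 6, 7, 5
d = rank(w) − rank(z): 4, 0, 3, 2, -4, -3, -2; Σd² = 58
ρ = 1 − 6Σd² / [n(n²−1)] = 1 − 6×58 / (7×48) = 1 − 348/336 ≈ -0.0357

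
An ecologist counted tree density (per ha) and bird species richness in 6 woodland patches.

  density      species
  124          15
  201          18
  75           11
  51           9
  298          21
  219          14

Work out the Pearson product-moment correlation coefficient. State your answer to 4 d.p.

0.9065

n = 6, Σx = 968, Σy = 88, Σx² = 200768, Σy² = 1388, Σxy = 16086
nΣxy − ΣxΣy = 96516 − 85184 = 11332
nΣx² − (Σx)² = 1204608 − 937024 = 267584; nΣy² − (Σy)² = 8328 − 7744 = 584
r = 11332 / √(267584 × 584) = 11332 / 12500.7622 ≈ 0.9065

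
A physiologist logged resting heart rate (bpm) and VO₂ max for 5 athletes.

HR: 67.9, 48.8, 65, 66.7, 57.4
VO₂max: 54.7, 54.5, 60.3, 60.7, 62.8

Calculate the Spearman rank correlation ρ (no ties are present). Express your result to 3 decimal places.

0.100

Rank HR: 5, 1, 3, 4, 2
Rank VO₂max: 2, 1, 3, 4, 5
d = rank(HR) − rank(VO₂max): 3, 0, 0, 0, -3; Σd² = 18
ρ = 1 − 6Σd² / [n(n²−1)] = 1 − 6×18 / (5×24) = 1 − 108/120 ≈ 0.100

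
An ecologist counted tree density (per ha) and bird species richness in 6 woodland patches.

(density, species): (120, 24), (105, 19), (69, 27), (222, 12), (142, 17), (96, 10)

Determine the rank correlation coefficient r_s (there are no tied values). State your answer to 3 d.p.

-0.371

Rank density: 4, 3, 1, 6, 5, 2
Rank species: 5, 4, 6, 2, 3, 1
d = rank(density) − rank(species): -1, -1, -5, 4, 2, 1; Σd² = 48
ρ = 1 − 6Σd² / [n(n²−1)] = 1 − 6×48 / (6×35) = 1 − 288/210 ≈ -0.371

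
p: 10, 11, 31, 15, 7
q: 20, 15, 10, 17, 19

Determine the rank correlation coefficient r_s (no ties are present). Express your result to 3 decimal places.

-0.800

Rank p: 2, 3, 5, 4, 1
Rank q: 5, 2, 1, 3, 4
d = rank(p) − rank(q): -3, 1, 4, 1, -3; Σd² = 36
ρ = 1 − 6Σd² / [n(n²−1)] = 1 − 6×36 / (5×24) = 1 − 216/120 ≈ -0.800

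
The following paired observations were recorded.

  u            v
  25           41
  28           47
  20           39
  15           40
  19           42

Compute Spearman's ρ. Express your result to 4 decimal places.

0.5000

Rank u: 4, 5, 3, 1, 2
Rank v: 3, 5, 1, 2, 4
d = rank(u) − rank(v): 1, 0, 2, -1, -2; Σd² = 10
ρ = 1 − 6Σd² / [n(n²−1)] = 1 − 6×10 / (5×24) = 1 − 60/120 ≈ 0.5000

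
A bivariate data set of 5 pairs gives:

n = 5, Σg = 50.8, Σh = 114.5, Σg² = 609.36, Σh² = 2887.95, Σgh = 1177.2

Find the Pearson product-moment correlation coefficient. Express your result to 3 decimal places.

r = (nΣgh − ΣgΣh) / √[(nΣg² − (Σg)²)(nΣh² − (Σh)²)]
Numerator: 5×1177.2 − 50.8×114.5 = 69.4
Denominator: √[(3046.8 − 2580.64)(14439.75 − 13110.25)] = √[466.16 × 1329.5] = 787.2482
r = 69.4 / 787.2482 ≈ 0.088

0.088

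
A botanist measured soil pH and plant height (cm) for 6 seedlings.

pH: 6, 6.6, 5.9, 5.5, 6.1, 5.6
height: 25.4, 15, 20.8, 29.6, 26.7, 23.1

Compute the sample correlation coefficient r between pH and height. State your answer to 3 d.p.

n = 6, Σx = 35.7, Σy = 140.6, Σx² = 213.19, Σy² = 3425.46, Σxy = 829.15
nΣxy − ΣxΣy = 4974.9 − 5019.42 = -44.52
nΣx² − (Σx)² = 1279.14 − 1274.49 = 4.65; nΣy² − (Σy)² = 20552.76 − 19768.36 = 784.4
r = -44.52 / √(4.65 × 784.4) = -44.52 / 60.3942 ≈ -0.737

-0.737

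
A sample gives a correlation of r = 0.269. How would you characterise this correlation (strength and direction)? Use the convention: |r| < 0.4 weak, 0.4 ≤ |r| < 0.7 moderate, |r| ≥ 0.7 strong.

r = 0.269 > 0 so the relationship is positive.
|r| = 0.269, which falls in the weak range.

weak positive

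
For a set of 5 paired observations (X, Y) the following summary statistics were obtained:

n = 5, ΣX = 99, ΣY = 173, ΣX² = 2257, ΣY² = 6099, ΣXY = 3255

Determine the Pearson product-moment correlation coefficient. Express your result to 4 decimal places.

r = (nΣXY − ΣXΣY) / √[(nΣX² − (ΣX)²)(nΣY² − (ΣY)²)]
Numerator: 5×3255 − 99×173 = -852
Denominator: √[(11285 − 9801)(30495 − 29929)] = √[1484 × 566] = 916.4846
r = -852 / 916.4846 ≈ -0.9296

-0.9296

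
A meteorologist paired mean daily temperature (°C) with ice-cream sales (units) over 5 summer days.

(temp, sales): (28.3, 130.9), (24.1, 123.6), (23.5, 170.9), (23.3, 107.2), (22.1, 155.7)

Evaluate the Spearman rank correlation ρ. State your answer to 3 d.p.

Rank temp: 5, 4, 3, 2, 1
Rank sales: 3, 2, 5, 1, 4
d = rank(temp) − rank(sales): 2, 2, -2, 1, -3; Σd² = 22
ρ = 1 − 6Σd² / [n(n²−1)] = 1 − 6×22 / (5×24) = 1 − 132/120 ≈ -0.100

-0.100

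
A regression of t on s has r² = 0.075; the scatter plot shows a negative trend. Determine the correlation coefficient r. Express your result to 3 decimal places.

|r| = √0.075 = 0.274
The association is negative, so r = −0.274.

-0.274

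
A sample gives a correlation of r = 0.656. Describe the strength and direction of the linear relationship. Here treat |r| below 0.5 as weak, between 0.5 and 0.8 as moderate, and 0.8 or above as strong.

moderate positive

r = 0.656 > 0 so the relationship is positive.
|r| = 0.656, which falls in the moderate range.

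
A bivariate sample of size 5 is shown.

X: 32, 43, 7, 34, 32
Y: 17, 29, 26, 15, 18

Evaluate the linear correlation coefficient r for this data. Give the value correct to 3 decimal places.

-0.149

n = 5, ΣX = 148, ΣY = 105, ΣX² = 5102, ΣY² = 2355, ΣXY = 3059
nΣXY − ΣXΣY = 15295 − 15540 = -245
nΣX² − (ΣX)² = 25510 − 21904 = 3606; nΣY² − (ΣY)² = 11775 − 11025 = 750
r = -245 / √(3606 × 750) = -245 / 1644.5364 ≈ -0.149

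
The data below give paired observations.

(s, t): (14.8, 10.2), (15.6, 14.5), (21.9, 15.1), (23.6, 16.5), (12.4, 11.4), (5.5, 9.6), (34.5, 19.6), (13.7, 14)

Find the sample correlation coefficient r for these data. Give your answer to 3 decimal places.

0.921

n = 8, Σs = 142, Σt = 110.9, Σs² = 3060.92, Σt² = 1616.83, Σst = 2159.41
nΣst − ΣsΣt = 17275.28 − 15747.8 = 1527.48
nΣs² − (Σs)² = 24487.36 − 20164 = 4323.36; nΣt² − (Σt)² = 12934.64 − 12298.81 = 635.83
r = 1527.48 / √(4323.36 × 635.83) = 1527.48 / 1657.9873 ≈ 0.921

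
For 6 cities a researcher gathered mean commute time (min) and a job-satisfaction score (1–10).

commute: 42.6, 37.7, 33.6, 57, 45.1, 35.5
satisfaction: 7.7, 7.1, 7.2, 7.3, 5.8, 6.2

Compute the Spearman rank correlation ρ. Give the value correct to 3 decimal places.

Rank commute: 4, 3, 1, 6, 5, 2
Rank satisfaction: 6, 3, 4, 5, 1, 2
d = rank(commute) − rank(satisfaction): -2, 0, -3, 1, 4, 0; Σd² = 30
ρ = 1 − 6Σd² / [n(n²−1)] = 1 − 6×30 / (6×35) = 1 − 180/210 ≈ 0.143

0.143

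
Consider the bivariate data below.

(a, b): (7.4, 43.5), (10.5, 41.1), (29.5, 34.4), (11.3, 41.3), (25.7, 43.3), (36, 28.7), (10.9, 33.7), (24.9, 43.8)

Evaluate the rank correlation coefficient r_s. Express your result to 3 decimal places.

Rank a: 1, 2, 7, 4, 6, 8, 3, 5
Rank b: 7, 4, 3, 5, 6, 1, 2, 8
d = rank(a) − rank(b): -6, -2, 4, -1, 0, 7, 1, -3; Σd² = 116
ρ = 1 − 6Σd² / [n(n²−1)] = 1 − 6×116 / (8×63) = 1 − 696/504 ≈ -0.381

-0.381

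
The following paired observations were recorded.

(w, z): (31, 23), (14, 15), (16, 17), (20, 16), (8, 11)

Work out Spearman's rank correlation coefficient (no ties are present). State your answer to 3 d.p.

Rank w: 5, 2, 3, 4, 1
Rank z: 5, 2, 4, 3, 1
d = rank(w) − rank(z): 0, 0, -1, 1, 0; Σd² = 2
ρ = 1 − 6Σd² / [n(n²−1)] = 1 − 6×2 / (5×24) = 1 − 12/120 ≈ 0.900

0.900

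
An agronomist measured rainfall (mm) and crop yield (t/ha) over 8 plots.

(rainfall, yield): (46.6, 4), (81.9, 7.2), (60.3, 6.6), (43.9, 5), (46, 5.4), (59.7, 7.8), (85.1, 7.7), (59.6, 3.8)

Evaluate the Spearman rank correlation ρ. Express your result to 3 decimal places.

Rank rainfall: 3, 7, 6, 1, 2, 5, 8, 4
Rank yield: 2, 6, 5, 3, 4, 8, 7, 1
d = rank(rainfall) − rank(yield): 1, 1, 1, -2, -2, -3, 1, 3; Σd² = 30
ρ = 1 − 6Σd² / [n(n²−1)] = 1 − 6×30 / (8×63) = 1 − 180/504 ≈ 0.643

0.643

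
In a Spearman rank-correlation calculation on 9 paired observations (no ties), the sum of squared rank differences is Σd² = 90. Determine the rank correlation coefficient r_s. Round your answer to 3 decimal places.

ρ = 1 − 6Σd² / [n(n²−1)] = 1 − 6×90 / (9×80)
  = 1 − 540/720 = 1 − 0.7500 ≈ 0.250

0.250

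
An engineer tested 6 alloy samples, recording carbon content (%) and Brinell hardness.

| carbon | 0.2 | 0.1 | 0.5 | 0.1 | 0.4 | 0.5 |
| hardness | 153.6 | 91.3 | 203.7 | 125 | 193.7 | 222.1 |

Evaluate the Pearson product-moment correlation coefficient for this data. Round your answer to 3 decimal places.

n = 6, Σx = 1.8, Σy = 989.4, Σx² = 0.72, Σy² = 175895.44, Σxy = 342.73
nΣxy − ΣxΣy = 2056.38 − 1780.92 = 275.46
nΣx² − (Σx)² = 4.32 − 3.24 = 1.08; nΣy² − (Σy)² = 1055372.64 − 978912.36 = 76460.28
r = 275.46 / √(1.08 × 76460.28) = 275.46 / 287.3623 ≈ 0.959

0.959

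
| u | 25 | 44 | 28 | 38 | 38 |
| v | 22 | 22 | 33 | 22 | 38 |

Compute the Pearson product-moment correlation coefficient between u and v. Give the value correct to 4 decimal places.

-0.0761

n = 5, Σu = 173, Σv = 137, Σu² = 6233, Σv² = 3985, Σuv = 4722
nΣuv − ΣuΣv = 23610 − 23701 = -91
nΣu² − (Σu)² = 31165 − 29929 = 1236; nΣv² − (Σv)² = 19925 − 18769 = 1156
r = -91 / √(1236 × 1156) = -91 / 1195.3309 ≈ -0.0761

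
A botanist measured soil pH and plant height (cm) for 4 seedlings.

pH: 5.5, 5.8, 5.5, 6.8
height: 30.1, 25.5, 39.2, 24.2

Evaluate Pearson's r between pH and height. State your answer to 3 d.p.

-0.676

n = 4, Σx = 23.6, Σy = 119, Σx² = 140.38, Σy² = 3678.54, Σxy = 693.61
nΣxy − ΣxΣy = 2774.44 − 2808.4 = -33.96
nΣx² − (Σx)² = 561.52 − 556.96 = 4.56; nΣy² − (Σy)² = 14714.16 − 14161 = 553.16
r = -33.96 / √(4.56 × 553.16) = -33.96 / 50.2236 ≈ -0.676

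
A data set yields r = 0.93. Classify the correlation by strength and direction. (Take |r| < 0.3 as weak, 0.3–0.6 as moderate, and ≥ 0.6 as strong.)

strong positive

r = 0.93 > 0 so the relationship is positive.
|r| = 0.93, which falls in the strong range.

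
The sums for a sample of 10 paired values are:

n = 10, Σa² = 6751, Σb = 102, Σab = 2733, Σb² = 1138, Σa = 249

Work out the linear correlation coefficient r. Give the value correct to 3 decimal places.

r = (nΣab − ΣaΣb) / √[(nΣa² − (Σa)²)(nΣb² − (Σb)²)]
Numerator: 10×2733 − 249×102 = 1932
Denominator: √[(67510 − 62001)(11380 − 10404)] = √[5509 × 976] = 2318.7893
r = 1932 / 2318.7893 ≈ 0.833

0.833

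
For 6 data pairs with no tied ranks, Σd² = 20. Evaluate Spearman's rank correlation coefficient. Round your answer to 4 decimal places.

0.4286

ρ = 1 − 6Σd² / [n(n²−1)] = 1 − 6×20 / (6×35)
  = 1 − 120/210 = 1 − 0.57143 ≈ 0.4286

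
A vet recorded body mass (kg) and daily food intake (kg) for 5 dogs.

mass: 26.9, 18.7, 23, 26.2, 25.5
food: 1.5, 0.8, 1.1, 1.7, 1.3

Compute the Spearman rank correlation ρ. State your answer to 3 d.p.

Rank mass: 5, 1, 2, 4, 3
Rank food: 4, 1, 2, 5, 3
d = rank(mass) − rank(food): 1, 0, 0, -1, 0; Σd² = 2
ρ = 1 − 6Σd² / [n(n²−1)] = 1 − 6×2 / (5×24) = 1 − 12/120 ≈ 0.900

0.900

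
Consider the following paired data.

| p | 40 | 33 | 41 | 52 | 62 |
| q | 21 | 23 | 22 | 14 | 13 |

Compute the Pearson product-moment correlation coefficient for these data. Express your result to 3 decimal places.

n = 5, Σp = 228, Σq = 93, Σp² = 10918, Σq² = 1819, Σpq = 4035
nΣpq − ΣpΣq = 20175 − 21204 = -1029
nΣp² − (Σp)² = 54590 − 51984 = 2606; nΣq² − (Σq)² = 9095 − 8649 = 446
r = -1029 / √(2606 × 446) = -1029 / 1078.0891 ≈ -0.954

-0.954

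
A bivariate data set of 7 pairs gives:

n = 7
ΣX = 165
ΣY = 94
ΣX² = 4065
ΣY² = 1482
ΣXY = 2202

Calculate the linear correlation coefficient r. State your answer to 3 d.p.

r = (nΣXY − ΣXΣY) / √[(nΣX² − (ΣX)²)(nΣY² − (ΣY)²)]
Numerator: 7×2202 − 165×94 = -96
Denominator: √[(28455 − 27225)(10374 − 8836)] = √[1230 × 1538] = 1375.4054
r = -96 / 1375.4054 ≈ -0.070

-0.070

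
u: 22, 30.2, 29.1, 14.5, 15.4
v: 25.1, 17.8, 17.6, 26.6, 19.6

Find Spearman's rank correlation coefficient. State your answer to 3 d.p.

-0.800

Rank u: 3, 5, 4, 1, 2
Rank v: 4, 2, 1, 5, 3
d = rank(u) − rank(v): -1, 3, 3, -4, -1; Σd² = 36
ρ = 1 − 6Σd² / [n(n²−1)] = 1 − 6×36 / (5×24) = 1 − 216/120 ≈ -0.800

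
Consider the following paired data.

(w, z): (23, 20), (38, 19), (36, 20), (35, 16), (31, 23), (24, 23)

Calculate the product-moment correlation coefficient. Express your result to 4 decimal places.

-0.5254

n = 6, Σw = 187, Σz = 121, Σw² = 6031, Σz² = 2475, Σwz = 3727
nΣwz − ΣwΣz = 22362 − 22627 = -265
nΣw² − (Σw)² = 36186 − 34969 = 1217; nΣz² − (Σz)² = 14850 − 14641 = 209
r = -265 / √(1217 × 209) = -265 / 504.3342 ≈ -0.5254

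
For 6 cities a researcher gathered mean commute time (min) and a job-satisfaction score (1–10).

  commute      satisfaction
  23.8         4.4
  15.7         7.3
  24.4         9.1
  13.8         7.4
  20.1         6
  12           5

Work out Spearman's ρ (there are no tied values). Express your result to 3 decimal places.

0.200

Rank commute: 5, 3, 6, 2, 4, 1
Rank satisfaction: 1, 4, 6, 5, 3, 2
d = rank(commute) − rank(satisfaction): 4, -1, 0, -3, 1, -1; Σd² = 28
ρ = 1 − 6Σd² / [n(n²−1)] = 1 − 6×28 / (6×35) = 1 − 168/210 ≈ 0.200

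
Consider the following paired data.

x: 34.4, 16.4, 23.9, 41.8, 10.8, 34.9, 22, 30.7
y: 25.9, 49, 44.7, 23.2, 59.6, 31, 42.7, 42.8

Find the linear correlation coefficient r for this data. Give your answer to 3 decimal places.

-0.951

n = 8, Σx = 214.9, Σy = 318.9, Σx² = 6531.91, Σy² = 13776.43, Σxy = 7711.59
nΣxy − ΣxΣy = 61692.72 − 68531.61 = -6838.89
nΣx² − (Σx)² = 52255.28 − 46182.01 = 6073.27; nΣy² − (Σy)² = 110211.44 − 101697.21 = 8514.23
r = -6838.89 / √(6073.27 × 8514.23) = -6838.89 / 7190.9122 ≈ -0.951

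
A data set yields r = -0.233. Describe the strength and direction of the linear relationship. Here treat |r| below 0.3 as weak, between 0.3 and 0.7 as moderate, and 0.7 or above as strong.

weak negative

r = -0.233 < 0 so the relationship is negative.
|r| = 0.233, which falls in the weak range.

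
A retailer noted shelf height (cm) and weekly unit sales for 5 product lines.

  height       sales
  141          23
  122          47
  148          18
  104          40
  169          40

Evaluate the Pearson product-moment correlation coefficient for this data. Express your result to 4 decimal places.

n = 5, Σx = 684, Σy = 168, Σx² = 96046, Σy² = 6262, Σxy = 22561
nΣxy − ΣxΣy = 112805 − 114912 = -2107
nΣx² − (Σx)² = 480230 − 467856 = 12374; nΣy² − (Σy)² = 31310 − 28224 = 3086
r = -2107 / √(12374 × 3086) = -2107 / 6179.4954 ≈ -0.3410

-0.3410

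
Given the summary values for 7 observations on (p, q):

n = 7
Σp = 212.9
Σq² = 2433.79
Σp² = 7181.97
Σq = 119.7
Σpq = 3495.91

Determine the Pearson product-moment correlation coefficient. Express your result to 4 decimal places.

-0.2767

r = (nΣpq − ΣpΣq) / √[(nΣp² − (Σp)²)(nΣq² − (Σq)²)]
Numerator: 7×3495.91 − 212.9×119.7 = -1012.76
Denominator: √[(50273.79 − 45326.41)(17036.53 − 14328.09)] = √[4947.38 × 2708.44] = 3660.5576
r = -1012.76 / 3660.5576 ≈ -0.2767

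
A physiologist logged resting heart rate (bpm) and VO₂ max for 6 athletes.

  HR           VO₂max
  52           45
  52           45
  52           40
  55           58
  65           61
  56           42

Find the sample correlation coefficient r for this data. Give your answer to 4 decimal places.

n = 6, Σx = 332, Σy = 291, Σx² = 18498, Σy² = 14499, Σxy = 16267
nΣxy − ΣxΣy = 97602 − 96612 = 990
nΣx² − (Σx)² = 110988 − 110224 = 764; nΣy² − (Σy)² = 86994 − 84681 = 2313
r = 990 / √(764 × 2313) = 990 / 1329.3352 ≈ 0.7447

0.7447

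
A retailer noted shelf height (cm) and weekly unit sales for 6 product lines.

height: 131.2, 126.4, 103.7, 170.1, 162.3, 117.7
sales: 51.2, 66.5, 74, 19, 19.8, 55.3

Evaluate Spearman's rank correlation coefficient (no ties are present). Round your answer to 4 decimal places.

-0.9429

Rank height: 4, 3, 1, 6, 5, 2
Rank sales: 3, 5, 6, 1, 2, 4
d = rank(height) − rank(sales): 1, -2, -5, 5, 3, -2; Σd² = 68
ρ = 1 − 6Σd² / [n(n²−1)] = 1 − 6×68 / (6×35) = 1 − 408/210 ≈ -0.9429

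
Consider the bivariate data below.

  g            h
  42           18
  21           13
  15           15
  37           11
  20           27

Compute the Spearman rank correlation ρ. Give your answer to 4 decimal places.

Rank g: 5, 3, 1, 4, 2
Rank h: 4, 2, 3, 1, 5
d = rank(g) − rank(h): 1, 1, -2, 3, -3; Σd² = 24
ρ = 1 − 6Σd² / [n(n²−1)] = 1 − 6×24 / (5×24) = 1 − 144/120 ≈ -0.2000

-0.2000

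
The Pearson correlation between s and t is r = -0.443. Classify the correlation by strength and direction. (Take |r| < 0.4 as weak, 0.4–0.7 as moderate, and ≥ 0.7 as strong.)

moderate negative

r = -0.443 < 0 so the relationship is negative.
|r| = 0.443, which falls in the moderate range.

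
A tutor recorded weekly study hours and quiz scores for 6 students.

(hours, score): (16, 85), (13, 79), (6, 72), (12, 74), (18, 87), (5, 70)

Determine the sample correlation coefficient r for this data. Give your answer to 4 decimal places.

n = 6, Σx = 70, Σy = 467, Σx² = 954, Σy² = 36595, Σxy = 5623
nΣxy − ΣxΣy = 33738 − 32690 = 1048
nΣx² − (Σx)² = 5724 − 4900 = 824; nΣy² − (Σy)² = 219570 − 218089 = 1481
r = 1048 / √(824 × 1481) = 1048 / 1104.6918 ≈ 0.9487

0.9487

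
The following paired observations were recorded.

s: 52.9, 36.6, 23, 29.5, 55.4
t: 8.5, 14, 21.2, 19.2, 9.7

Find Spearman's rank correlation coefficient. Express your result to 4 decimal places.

Rank s: 4, 3, 1, 2, 5
Rank t: 1, 3, 5, 4, 2
d = rank(s) − rank(t): 3, 0, -4, -2, 3; Σd² = 38
ρ = 1 − 6Σd² / [n(n²−1)] = 1 − 6×38 / (5×24) = 1 − 228/120 ≈ -0.9000

-0.9000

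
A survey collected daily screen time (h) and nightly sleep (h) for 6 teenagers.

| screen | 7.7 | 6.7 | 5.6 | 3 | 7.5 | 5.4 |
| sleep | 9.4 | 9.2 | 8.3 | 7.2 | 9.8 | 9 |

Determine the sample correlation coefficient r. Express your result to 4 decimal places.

0.9443

n = 6, Σx = 35.9, Σy = 52.9, Σx² = 229.95, Σy² = 470.77, Σxy = 324.2
nΣxy − ΣxΣy = 1945.2 − 1899.11 = 46.09
nΣx² − (Σx)² = 1379.7 − 1288.81 = 90.89; nΣy² − (Σy)² = 2824.62 − 2798.41 = 26.21
r = 46.09 / √(90.89 × 26.21) = 46.09 / 48.8081 ≈ 0.9443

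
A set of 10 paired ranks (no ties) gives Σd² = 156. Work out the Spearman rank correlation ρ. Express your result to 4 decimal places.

ρ = 1 − 6Σd² / [n(n²−1)] = 1 − 6×156 / (10×99)
  = 1 − 936/990 = 1 − 0.94545 ≈ 0.0545

0.0545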